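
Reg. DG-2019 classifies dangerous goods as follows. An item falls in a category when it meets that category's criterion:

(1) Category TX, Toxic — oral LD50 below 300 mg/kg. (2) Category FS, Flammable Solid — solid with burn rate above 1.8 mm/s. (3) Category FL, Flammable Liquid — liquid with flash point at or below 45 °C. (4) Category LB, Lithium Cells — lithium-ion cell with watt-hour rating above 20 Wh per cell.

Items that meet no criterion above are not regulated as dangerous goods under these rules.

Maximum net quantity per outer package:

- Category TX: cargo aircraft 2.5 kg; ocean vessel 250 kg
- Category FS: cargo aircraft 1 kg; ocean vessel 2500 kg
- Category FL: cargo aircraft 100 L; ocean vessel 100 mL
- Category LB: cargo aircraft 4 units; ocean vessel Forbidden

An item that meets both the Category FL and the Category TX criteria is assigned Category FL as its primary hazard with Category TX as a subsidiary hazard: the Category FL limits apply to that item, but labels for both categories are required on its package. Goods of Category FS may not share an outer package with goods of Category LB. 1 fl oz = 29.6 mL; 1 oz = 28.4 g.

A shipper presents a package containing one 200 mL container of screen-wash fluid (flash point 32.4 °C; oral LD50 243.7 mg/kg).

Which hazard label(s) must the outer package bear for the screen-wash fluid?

Flash point 32.4 °C meets the Category FL criterion (Flammable Liquid), so the screen-wash fluid is Category FL.
Screen-wash fluid: oral LD50 243.7 mg/kg < 300 mg/kg → Category TX (Toxic).
By the precedence rule Category FL is primary and Category TX is subsidiary, and that rule requires both labels on the package.

Category FL and TX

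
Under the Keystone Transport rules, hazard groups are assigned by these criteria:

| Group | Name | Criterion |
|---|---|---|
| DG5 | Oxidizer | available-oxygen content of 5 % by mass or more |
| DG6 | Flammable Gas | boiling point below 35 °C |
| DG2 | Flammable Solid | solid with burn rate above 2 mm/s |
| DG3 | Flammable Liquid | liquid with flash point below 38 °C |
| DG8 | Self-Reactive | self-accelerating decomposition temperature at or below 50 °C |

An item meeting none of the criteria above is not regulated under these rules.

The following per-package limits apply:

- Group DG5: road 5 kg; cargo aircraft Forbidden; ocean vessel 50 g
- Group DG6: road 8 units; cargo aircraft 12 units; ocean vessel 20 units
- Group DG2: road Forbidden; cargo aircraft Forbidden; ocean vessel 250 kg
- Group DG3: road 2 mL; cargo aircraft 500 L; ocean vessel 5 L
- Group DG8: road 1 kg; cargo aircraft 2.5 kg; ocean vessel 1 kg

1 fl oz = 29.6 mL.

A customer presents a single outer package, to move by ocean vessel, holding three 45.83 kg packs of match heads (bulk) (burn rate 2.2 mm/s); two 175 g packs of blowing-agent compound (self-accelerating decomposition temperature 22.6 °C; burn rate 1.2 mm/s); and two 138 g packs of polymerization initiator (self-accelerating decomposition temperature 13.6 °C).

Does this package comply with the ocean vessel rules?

Yes

With burn rate 2.2 mm/s (> 2 mm/s), the match heads (bulk) fall in Group DG2.
The blowing-agent compound has self-accelerating decomposition temperature 22.6 °C, which is ≤ 50 °C, so it is Group DG8 (Self-Reactive).
Self-accelerating decomposition temperature 13.6 °C meets the Group DG8 criterion (Self-Reactive), so the polymerization initiator is Group DG8.
Total Group DG8: (two 175 g packs = 350 g) + (two 138 g packs = 276 g) = 626 g.
626 g is within the ocean vessel limit of 1 kg for Group DG8.
Group DG2 quantity: three 45.83 kg packs = 137.49 kg.
137.49 kg ≤ 250 kg (ocean vessel limit, Group DG2) — within limit.
Every hazard group is within its ocean vessel limit and no segregation rule is violated.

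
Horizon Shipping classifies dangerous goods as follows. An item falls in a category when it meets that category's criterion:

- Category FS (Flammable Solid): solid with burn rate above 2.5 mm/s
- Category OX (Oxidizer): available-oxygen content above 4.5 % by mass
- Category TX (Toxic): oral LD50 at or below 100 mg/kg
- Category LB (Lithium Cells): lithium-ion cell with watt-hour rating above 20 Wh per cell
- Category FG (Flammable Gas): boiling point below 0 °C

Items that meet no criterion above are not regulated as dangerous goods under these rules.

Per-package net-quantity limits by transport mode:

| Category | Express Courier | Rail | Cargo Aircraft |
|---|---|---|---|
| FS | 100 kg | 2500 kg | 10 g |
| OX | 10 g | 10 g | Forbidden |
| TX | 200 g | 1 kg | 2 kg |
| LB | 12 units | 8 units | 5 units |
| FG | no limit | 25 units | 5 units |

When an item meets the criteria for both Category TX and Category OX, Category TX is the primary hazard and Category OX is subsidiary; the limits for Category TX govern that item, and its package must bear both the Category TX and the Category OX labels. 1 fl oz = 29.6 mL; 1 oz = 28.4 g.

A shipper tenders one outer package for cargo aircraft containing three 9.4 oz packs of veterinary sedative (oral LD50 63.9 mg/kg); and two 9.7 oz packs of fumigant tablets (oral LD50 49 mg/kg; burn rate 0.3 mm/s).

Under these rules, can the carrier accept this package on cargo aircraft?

Oral LD50 63.9 mg/kg meets the Category TX criterion (Toxic), so the veterinary sedative is Category TX.
The fumigant tablets have oral LD50 49 mg/kg, which is ≤ 100 mg/kg, so they are Category TX (Toxic).
Total Category TX: (three 9.4 oz packs = 800.88 g) + (two 9.7 oz packs = 550.96 g) = 1351.84 g.
That is within the Category TX cargo aircraft limit of 2 kg.

Yes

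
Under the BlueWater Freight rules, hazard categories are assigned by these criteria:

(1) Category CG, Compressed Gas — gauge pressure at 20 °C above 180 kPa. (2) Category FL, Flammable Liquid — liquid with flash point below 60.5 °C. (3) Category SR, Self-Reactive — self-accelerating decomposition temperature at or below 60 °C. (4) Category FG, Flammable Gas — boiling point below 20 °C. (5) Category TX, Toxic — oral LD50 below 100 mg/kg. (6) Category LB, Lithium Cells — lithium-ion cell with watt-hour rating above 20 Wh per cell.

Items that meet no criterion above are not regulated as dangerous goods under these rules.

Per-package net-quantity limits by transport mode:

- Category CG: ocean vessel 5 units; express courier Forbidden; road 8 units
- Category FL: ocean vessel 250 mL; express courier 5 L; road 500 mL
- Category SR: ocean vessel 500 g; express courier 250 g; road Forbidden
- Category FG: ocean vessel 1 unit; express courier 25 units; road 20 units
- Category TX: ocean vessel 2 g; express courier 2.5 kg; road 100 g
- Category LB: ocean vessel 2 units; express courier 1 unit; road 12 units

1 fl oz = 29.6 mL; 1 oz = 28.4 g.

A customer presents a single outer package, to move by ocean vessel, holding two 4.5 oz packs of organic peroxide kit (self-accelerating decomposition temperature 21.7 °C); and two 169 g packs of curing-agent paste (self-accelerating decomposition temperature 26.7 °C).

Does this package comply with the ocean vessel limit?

No

With self-accelerating decomposition temperature 21.7 °C (≤ 60 °C), the organic peroxide kit falls in Category SR.
Self-accelerating decomposition temperature 26.7 °C meets the Category SR criterion (Self-Reactive), so the curing-agent paste is Category SR.
Category SR net quantity: (two 4.5 oz packs = 255.6 g) + (two 169 g packs = 338 g) = 593.6 g.
593.6 g > 500 g (ocean vessel limit, Category SR) — over the limit.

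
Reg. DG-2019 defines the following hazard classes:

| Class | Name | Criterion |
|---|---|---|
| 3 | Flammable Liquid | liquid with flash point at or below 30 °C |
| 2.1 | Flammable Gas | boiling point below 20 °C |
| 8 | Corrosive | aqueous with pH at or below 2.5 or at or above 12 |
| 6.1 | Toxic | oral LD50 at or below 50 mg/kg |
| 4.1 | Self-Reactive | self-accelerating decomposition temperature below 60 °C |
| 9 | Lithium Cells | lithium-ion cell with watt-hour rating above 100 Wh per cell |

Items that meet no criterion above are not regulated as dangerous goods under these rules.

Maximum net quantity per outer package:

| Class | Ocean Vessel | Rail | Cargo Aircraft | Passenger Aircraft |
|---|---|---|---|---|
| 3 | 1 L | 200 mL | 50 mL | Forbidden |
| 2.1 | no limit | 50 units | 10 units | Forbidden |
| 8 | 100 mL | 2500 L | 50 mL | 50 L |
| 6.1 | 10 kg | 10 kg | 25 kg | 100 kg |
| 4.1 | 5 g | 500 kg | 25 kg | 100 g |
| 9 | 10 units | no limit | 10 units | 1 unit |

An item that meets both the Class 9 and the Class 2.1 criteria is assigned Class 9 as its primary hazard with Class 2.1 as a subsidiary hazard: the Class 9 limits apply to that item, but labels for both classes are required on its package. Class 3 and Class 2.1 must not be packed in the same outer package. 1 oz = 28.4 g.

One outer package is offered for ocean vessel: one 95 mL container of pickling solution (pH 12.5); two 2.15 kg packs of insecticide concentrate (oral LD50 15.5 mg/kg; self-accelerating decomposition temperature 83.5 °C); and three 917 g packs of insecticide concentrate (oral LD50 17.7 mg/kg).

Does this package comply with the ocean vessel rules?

With pH 12.5 (≥ 12), the pickling solution falls in Class 8.
Insecticide concentrate: oral LD50 15.5 mg/kg ≤ 50 mg/kg → Class 6.1 (Toxic).
With oral LD50 17.7 mg/kg (≤ 50 mg/kg), the insecticide concentrate falls in Class 6.1.
Total Class 6.1: (two 2.15 kg packs = 4.3 kg) + (three 917 g packs = 2.751 kg) = 7.051 kg.
7.051 kg is within the ocean vessel limit of 10 kg for Class 6.1.
Class 8 quantity: 95 mL.
That is within the Class 8 ocean vessel limit of 100 mL.
The segregation rule (Class 3 with Class 2.1) does not apply to Class 6.1 with Class 8.
Every hazard class is within its ocean vessel limit and no segregation rule is violated.

Yes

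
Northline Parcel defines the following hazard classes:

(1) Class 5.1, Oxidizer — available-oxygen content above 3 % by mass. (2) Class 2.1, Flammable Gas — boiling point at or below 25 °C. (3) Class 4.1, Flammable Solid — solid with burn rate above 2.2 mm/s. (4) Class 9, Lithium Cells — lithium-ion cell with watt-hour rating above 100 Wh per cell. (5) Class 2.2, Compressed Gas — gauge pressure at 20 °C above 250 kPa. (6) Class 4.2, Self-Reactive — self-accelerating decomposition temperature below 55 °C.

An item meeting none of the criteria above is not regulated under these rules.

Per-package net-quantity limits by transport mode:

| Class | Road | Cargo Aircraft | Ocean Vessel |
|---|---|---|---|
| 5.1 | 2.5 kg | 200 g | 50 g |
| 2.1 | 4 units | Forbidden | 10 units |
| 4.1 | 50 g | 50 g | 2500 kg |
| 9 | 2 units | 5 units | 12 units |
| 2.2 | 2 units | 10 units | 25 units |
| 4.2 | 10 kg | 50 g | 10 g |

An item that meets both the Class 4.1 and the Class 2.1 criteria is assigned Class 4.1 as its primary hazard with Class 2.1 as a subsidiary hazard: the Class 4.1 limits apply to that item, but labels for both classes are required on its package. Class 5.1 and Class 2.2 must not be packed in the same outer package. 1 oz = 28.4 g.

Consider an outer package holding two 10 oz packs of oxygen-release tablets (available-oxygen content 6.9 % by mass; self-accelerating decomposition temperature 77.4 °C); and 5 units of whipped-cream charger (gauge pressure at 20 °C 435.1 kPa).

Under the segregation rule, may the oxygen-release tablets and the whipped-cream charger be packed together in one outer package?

With available-oxygen content 6.9 % by mass (> 3 % by mass), the oxygen-release tablets fall in Class 5.1.
The whipped-cream charger has gauge pressure at 20 °C 435.1 kPa, which is > 250 kPa, so it is Class 2.2 (Compressed Gas).
Class 5.1 and Class 2.2 may not share an outer package.

No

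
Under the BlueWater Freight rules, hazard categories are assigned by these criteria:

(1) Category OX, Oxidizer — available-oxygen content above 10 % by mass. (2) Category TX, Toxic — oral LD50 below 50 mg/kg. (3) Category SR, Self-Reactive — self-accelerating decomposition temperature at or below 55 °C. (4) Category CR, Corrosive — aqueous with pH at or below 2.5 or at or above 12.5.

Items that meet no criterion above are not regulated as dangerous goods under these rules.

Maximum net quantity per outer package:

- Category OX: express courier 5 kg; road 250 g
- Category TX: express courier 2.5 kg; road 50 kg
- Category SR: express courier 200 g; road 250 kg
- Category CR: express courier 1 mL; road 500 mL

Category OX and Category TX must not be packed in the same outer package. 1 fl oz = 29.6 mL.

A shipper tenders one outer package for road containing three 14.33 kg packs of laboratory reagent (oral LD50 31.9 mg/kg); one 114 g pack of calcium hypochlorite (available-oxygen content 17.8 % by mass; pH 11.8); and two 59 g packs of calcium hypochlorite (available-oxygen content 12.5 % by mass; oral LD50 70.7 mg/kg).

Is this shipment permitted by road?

No

Oral LD50 31.9 mg/kg meets the Category TX criterion (Toxic), so the laboratory reagent is Category TX.
The calcium hypochlorite has available-oxygen content 17.8 % by mass, which is > 10 % by mass, so it is Category OX (Oxidizer).
Calcium hypochlorite: available-oxygen content 12.5 % by mass > 10 % by mass → Category OX (Oxidizer).
Total Category OX: 114 g + (two 59 g packs = 118 g) = 232 g.
That is within the Category OX road limit of 250 g.
Category TX quantity: three 14.33 kg packs = 42.99 kg.
42.99 kg ≤ 50 kg (road limit, Category TX) — within limit.
Category OX and Category TX may not share an outer package.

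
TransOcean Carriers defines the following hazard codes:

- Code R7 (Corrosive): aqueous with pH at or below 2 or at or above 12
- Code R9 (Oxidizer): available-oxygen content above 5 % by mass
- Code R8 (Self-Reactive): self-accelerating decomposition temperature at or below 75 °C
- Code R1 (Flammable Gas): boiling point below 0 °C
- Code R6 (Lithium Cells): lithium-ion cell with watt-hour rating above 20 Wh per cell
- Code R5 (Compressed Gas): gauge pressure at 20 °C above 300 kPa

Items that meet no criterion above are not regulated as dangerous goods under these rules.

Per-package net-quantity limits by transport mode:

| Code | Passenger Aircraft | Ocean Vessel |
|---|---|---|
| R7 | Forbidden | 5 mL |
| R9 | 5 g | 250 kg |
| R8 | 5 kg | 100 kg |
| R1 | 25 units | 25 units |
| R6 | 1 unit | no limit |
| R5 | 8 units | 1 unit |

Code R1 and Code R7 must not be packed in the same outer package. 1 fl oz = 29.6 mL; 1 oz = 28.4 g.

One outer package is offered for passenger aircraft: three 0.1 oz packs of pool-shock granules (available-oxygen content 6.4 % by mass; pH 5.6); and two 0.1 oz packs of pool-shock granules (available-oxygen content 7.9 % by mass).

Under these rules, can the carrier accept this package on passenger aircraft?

With available-oxygen content 6.4 % by mass (> 5 % by mass), the pool-shock granules fall in Code R9.
The pool-shock granules have available-oxygen content 7.9 % by mass, which is > 5 % by mass, so they are Code R9 (Oxidizer).
Code R9 net quantity: (three 0.1 oz packs = 8.52 g) + (two 0.1 oz packs = 5.68 g) = 14.2 g.
14.2 g exceeds the passenger aircraft limit of 5 g for Code R9.

No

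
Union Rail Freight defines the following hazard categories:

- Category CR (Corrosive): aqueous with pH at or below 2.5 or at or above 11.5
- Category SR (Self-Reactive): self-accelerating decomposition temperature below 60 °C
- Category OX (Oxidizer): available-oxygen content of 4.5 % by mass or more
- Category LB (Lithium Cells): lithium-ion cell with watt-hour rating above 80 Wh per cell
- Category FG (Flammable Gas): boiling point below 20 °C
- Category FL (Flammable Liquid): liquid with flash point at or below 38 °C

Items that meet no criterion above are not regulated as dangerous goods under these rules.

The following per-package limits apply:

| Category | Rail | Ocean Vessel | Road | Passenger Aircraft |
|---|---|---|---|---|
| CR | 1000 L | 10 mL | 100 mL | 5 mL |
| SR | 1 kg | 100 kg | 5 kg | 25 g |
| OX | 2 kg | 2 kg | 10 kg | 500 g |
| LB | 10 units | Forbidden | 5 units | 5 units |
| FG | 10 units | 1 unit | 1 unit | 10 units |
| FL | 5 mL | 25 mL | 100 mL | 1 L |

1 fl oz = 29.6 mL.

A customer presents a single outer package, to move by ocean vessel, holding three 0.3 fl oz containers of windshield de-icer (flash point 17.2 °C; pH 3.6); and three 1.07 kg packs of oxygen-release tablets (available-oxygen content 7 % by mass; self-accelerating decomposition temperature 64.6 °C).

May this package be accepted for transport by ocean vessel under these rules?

The windshield de-icer has flash point 17.2 °C, which is ≤ 38 °C, so it is Category FL (Flammable Liquid).
With available-oxygen content 7 % by mass (≥ 4.5 % by mass), the oxygen-release tablets fall in Category OX.
Category FL quantity: three 0.3 fl oz containers = 26.64 mL.
26.64 mL > 25 mL (ocean vessel limit, Category FL) — over the limit.
Category OX quantity: three 1.07 kg packs = 3.21 kg.
3.21 kg > 2 kg (ocean vessel limit, Category OX) — over the limit.

No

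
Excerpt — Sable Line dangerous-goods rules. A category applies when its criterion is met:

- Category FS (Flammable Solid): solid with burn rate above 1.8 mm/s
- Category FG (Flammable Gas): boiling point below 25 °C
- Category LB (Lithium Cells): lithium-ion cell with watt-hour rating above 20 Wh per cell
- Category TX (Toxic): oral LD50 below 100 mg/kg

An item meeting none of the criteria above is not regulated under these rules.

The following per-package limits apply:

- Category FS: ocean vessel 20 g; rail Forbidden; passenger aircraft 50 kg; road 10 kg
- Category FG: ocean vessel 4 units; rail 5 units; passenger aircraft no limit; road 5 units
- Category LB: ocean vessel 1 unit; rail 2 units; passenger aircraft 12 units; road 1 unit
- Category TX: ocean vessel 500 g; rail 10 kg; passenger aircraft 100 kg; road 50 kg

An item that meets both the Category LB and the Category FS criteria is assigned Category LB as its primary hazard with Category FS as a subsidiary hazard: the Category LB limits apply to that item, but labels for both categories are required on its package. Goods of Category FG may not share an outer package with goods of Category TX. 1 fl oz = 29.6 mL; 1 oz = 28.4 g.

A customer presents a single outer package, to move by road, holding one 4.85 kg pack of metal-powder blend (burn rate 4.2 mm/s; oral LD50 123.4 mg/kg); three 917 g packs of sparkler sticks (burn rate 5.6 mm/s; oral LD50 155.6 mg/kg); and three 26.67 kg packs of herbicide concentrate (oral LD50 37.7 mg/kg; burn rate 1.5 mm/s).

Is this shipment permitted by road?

Burn rate 4.2 mm/s meets the Category FS criterion (Flammable Solid), so the metal-powder blend is Category FS.
The sparkler sticks have burn rate 5.6 mm/s, which is > 1.8 mm/s, so they are Category FS (Flammable Solid).
With oral LD50 37.7 mg/kg (< 100 mg/kg), the herbicide concentrate falls in Category TX.
Category TX quantity: three 26.67 kg packs = 80.01 kg.
80.01 kg > 50 kg (road limit, Category TX) — over the limit.
Total Category FS: 4.85 kg + (three 917 g packs = 2.751 kg) = 7.601 kg.
7.601 kg ≤ 10 kg (road limit, Category FS) — within limit.
The segregation rule (Category FG with Category TX) does not apply to Category TX with Category FS.

No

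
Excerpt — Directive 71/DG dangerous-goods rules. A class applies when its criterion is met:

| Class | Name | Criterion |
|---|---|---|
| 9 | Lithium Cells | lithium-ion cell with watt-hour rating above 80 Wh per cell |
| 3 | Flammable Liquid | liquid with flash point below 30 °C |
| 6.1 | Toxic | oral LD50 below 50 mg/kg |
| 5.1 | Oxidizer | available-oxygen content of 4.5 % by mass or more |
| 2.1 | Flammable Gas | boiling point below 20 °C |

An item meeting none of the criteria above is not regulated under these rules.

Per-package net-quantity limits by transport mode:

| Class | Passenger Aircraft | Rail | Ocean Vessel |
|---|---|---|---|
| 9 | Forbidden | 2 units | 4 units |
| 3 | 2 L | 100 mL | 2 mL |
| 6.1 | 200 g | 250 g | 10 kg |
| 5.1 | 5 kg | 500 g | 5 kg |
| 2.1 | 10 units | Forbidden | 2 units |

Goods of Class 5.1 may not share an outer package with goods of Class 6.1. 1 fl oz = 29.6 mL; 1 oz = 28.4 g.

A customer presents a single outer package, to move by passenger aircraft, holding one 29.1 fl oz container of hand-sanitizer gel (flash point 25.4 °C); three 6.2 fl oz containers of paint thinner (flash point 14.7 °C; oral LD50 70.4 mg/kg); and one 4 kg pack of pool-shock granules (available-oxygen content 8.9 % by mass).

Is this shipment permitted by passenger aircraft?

Yes

Hand-sanitizer gel: flash point 25.4 °C < 30 °C → Class 3 (Flammable Liquid).
Paint thinner: flash point 14.7 °C < 30 °C → Class 3 (Flammable Liquid).
Pool-shock granules: available-oxygen content 8.9 % by mass ≥ 4.5 % by mass → Class 5.1 (Oxidizer).
Class 5.1 quantity: 4 kg.
4 kg ≤ 5 kg (passenger aircraft limit, Class 5.1) — within limit.
Total Class 3: (one 29.1 fl oz container = 861.36 mL) + (three 6.2 fl oz containers = 550.56 mL) = 1411.92 mL.
1411.92 mL is within the passenger aircraft limit of 2 L for Class 3.
The segregation rule (Class 5.1 with Class 6.1) does not apply to Class 5.1 with Class 3.
Every hazard class is within its passenger aircraft limit and no segregation rule is violated.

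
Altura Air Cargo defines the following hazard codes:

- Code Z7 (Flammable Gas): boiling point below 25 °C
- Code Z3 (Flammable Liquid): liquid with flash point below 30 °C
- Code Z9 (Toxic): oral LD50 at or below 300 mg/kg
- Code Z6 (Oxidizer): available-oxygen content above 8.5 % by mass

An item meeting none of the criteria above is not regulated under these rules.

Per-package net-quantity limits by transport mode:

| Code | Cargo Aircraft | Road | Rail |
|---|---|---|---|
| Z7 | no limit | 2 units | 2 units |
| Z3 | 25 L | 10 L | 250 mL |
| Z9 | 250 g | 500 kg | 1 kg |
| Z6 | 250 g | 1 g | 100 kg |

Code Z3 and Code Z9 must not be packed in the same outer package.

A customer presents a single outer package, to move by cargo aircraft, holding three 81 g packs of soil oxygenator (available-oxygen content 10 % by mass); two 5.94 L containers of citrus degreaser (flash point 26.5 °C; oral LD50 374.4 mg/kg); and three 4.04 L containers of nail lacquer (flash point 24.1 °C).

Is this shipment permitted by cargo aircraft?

With available-oxygen content 10 % by mass (> 8.5 % by mass), the soil oxygenator falls in Code Z6.
Citrus degreaser: flash point 26.5 °C < 30 °C → Code Z3 (Flammable Liquid).
Nail lacquer: flash point 24.1 °C < 30 °C → Code Z3 (Flammable Liquid).
Code Z3 net quantity: (two 5.94 L containers = 11.88 L) + (three 4.04 L containers = 12.12 L) = 24 L.
That is within the Code Z3 cargo aircraft limit of 25 L.
Code Z6 quantity: three 81 g packs = 243 g.
That is within the Code Z6 cargo aircraft limit of 250 g.
The segregation rule (Code Z3 with Code Z9) does not apply to Code Z3 with Code Z6.
Every hazard code is within its cargo aircraft limit and no segregation rule is violated.

Yes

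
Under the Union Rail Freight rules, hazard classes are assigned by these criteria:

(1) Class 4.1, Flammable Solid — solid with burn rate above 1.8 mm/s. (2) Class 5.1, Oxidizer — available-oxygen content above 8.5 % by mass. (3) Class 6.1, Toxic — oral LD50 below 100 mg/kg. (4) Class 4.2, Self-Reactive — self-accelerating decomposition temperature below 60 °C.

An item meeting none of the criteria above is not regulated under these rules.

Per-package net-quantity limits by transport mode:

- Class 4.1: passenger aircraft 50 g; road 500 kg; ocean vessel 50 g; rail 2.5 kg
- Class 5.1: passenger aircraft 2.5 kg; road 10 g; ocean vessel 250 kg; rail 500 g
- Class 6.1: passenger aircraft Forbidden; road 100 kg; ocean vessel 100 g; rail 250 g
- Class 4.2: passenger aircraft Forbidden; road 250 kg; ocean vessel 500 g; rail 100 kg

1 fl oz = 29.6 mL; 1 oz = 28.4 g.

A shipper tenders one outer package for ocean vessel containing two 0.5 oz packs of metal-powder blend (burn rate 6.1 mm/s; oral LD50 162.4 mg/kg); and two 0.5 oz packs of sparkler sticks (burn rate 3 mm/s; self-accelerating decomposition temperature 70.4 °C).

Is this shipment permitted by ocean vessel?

No

The metal-powder blend has burn rate 6.1 mm/s, which is > 1.8 mm/s, so it is Class 4.1 (Flammable Solid).
With burn rate 3 mm/s (> 1.8 mm/s), the sparkler sticks fall in Class 4.1.
Total Class 4.1: (two 0.5 oz packs = 28.4 g) + (two 0.5 oz packs = 28.4 g) = 56.8 g.
56.8 g > 50 g (ocean vessel limit, Class 4.1) — over the limit.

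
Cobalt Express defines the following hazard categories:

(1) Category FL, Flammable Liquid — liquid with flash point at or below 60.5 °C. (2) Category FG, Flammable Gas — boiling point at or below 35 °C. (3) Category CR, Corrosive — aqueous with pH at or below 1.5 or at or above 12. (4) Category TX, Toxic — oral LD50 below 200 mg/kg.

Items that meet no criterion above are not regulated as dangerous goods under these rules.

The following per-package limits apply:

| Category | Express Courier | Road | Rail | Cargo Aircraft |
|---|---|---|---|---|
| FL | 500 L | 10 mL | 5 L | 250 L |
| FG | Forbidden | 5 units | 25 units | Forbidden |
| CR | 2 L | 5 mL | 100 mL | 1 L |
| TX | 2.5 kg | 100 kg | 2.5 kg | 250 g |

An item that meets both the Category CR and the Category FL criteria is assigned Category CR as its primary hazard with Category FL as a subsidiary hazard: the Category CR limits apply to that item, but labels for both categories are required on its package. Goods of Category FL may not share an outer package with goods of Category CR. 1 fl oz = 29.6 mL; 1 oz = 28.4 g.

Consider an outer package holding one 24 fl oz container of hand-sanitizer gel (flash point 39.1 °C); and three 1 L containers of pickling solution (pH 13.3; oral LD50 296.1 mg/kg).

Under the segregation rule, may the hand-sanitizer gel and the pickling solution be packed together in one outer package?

Flash point 39.1 °C meets the Category FL criterion (Flammable Liquid), so the hand-sanitizer gel is Category FL.
Pickling solution: pH 13.3 ≥ 12 → Category CR (Corrosive).
Category FL and Category CR may not share an outer package.

No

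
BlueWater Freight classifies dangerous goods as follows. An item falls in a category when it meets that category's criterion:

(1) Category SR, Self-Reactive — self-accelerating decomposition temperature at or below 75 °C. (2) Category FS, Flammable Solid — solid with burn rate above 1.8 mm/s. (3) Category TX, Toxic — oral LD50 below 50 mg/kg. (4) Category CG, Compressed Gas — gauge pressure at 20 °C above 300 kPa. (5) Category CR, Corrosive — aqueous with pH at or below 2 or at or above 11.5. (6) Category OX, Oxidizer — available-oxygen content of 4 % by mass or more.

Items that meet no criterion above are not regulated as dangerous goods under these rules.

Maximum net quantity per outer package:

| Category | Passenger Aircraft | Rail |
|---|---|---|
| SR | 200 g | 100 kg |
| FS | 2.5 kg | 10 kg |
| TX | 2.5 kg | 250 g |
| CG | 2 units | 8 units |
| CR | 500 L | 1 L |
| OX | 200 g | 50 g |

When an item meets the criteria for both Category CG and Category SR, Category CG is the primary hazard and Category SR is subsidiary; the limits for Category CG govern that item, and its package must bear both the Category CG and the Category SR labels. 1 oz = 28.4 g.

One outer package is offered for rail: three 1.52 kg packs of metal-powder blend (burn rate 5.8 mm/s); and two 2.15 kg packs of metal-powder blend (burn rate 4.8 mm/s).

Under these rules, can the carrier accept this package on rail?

Burn rate 5.8 mm/s meets the Category FS criterion (Flammable Solid), so the metal-powder blend is Category FS.
Burn rate 4.8 mm/s meets the Category FS criterion (Flammable Solid), so the metal-powder blend is Category FS.
Category FS net quantity: (three 1.52 kg packs = 4.56 kg) + (two 2.15 kg packs = 4.3 kg) = 8.86 kg.
That is within the Category FS rail limit of 10 kg.

Yes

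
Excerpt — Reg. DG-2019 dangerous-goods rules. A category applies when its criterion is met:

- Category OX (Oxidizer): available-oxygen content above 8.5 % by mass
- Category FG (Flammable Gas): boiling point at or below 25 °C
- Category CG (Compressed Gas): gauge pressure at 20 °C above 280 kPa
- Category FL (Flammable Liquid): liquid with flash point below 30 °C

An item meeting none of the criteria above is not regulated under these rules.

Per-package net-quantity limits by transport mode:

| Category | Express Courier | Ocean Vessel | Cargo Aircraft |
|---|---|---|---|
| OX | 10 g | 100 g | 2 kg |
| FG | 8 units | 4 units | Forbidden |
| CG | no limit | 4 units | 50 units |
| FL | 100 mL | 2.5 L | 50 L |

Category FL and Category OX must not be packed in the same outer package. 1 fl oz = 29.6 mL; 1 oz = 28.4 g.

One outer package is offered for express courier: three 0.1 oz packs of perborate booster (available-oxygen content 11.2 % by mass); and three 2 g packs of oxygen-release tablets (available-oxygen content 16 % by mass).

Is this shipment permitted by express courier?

No

With available-oxygen content 11.2 % by mass (> 8.5 % by mass), the perborate booster falls in Category OX.
The oxygen-release tablets have available-oxygen content 16 % by mass, which is > 8.5 % by mass, so they are Category OX (Oxidizer).
Category OX net quantity: (three 0.1 oz packs = 8.52 g) + (three 2 g packs = 6 g) = 14.52 g.
14.52 g > 10 g (express courier limit, Category OX) — over the limit.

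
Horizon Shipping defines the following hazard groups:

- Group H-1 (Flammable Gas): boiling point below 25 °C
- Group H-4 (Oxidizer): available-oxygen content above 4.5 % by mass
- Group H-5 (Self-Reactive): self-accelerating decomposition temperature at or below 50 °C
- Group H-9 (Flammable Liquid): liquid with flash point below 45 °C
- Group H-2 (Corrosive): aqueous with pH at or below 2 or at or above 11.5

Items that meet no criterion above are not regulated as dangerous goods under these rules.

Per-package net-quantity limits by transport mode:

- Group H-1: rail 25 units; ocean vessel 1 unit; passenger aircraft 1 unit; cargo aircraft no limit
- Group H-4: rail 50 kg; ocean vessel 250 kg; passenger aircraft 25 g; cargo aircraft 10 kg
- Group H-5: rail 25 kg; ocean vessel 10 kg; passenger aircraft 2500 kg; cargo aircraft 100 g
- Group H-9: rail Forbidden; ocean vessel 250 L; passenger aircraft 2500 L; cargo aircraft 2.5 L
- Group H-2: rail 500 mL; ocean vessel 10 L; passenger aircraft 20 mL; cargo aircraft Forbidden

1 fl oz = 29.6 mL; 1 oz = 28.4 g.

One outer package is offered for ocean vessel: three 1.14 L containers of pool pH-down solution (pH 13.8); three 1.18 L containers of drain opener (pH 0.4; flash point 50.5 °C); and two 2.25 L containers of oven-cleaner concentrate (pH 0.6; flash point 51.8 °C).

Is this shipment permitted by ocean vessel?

No

With pH 13.8 (≥ 11.5), the pool pH-down solution falls in Group H-2.
The drain opener has pH 0.4, which is ≤ 2, so it is Group H-2 (Corrosive).
pH 0.6 meets the Group H-2 criterion (Corrosive), so the oven-cleaner concentrate is Group H-2.
Total Group H-2: (three 1.14 L containers = 3.42 L) + (three 1.18 L containers = 3.54 L) + (two 2.25 L containers = 4.5 L) = 11.46 L.
That exceeds the Group H-2 ocean vessel limit of 10 L.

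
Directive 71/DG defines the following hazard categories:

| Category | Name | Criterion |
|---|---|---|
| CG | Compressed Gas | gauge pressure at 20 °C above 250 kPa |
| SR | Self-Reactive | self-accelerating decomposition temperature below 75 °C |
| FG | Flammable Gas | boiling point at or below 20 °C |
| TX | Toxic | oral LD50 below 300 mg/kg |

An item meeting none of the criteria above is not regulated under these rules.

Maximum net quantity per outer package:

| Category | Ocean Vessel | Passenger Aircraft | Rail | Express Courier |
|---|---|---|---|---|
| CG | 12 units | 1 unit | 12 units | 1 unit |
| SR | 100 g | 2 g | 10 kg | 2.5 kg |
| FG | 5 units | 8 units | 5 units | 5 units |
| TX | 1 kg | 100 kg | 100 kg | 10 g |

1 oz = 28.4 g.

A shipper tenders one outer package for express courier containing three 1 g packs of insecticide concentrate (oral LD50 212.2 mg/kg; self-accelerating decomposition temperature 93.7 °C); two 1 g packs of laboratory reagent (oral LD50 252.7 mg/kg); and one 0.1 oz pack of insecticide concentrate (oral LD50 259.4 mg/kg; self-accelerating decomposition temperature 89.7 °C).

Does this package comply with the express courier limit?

Yes

With oral LD50 212.2 mg/kg (< 300 mg/kg), the insecticide concentrate falls in Category TX.
Laboratory reagent: oral LD50 252.7 mg/kg < 300 mg/kg → Category TX (Toxic).
Insecticide concentrate: oral LD50 259.4 mg/kg < 300 mg/kg → Category TX (Toxic).
Category TX net quantity: (three 1 g packs = 3 g) + (two 1 g packs = 2 g) + (one 0.1 oz pack = 2.84 g) = 7.84 g.
That is within the Category TX express courier limit of 10 g.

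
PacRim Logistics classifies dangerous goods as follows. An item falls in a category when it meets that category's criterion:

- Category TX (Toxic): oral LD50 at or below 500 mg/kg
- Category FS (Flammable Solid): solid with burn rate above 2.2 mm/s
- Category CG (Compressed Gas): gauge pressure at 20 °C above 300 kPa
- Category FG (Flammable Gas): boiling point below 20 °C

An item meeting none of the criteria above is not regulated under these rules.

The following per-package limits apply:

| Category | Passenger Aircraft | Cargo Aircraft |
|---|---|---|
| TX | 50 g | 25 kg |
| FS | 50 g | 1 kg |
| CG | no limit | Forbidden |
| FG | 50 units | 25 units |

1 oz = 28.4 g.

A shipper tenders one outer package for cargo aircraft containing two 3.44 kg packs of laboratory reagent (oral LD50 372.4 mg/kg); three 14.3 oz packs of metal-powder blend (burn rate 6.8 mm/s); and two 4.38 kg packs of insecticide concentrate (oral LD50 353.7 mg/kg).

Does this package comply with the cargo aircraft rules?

The laboratory reagent has oral LD50 372.4 mg/kg, which is ≤ 500 mg/kg, so it is Category TX (Toxic).
The metal-powder blend has burn rate 6.8 mm/s, which is > 2.2 mm/s, so it is Category FS (Flammable Solid).
Insecticide concentrate: oral LD50 353.7 mg/kg ≤ 500 mg/kg → Category TX (Toxic).
Category FS quantity: three 14.3 oz packs = 1218.36 g.
1218.36 g exceeds the cargo aircraft limit of 1 kg for Category FS.
Total Category TX: (two 3.44 kg packs = 6.88 kg) + (two 4.38 kg packs = 8.76 kg) = 15.64 kg.
15.64 kg ≤ 25 kg (cargo aircraft limit, Category TX) — within limit.

No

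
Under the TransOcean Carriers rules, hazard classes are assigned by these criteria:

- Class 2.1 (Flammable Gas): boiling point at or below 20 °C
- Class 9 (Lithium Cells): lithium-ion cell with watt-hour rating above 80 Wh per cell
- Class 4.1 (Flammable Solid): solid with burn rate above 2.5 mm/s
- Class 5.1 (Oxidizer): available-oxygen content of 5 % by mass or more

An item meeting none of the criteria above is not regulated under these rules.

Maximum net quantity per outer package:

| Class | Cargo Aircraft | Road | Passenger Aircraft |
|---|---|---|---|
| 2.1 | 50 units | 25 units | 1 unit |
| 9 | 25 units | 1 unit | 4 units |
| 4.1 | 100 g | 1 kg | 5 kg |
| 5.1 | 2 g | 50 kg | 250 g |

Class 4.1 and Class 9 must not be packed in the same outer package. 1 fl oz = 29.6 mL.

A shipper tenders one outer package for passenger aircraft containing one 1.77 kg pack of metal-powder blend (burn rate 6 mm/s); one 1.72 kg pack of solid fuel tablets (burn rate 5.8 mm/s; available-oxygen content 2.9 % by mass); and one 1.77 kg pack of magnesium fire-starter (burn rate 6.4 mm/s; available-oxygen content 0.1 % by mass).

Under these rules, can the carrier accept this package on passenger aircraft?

No

The metal-powder blend has burn rate 6 mm/s, which is > 2.5 mm/s, so it is Class 4.1 (Flammable Solid).
Burn rate 5.8 mm/s meets the Class 4.1 criterion (Flammable Solid), so the solid fuel tablets are Class 4.1.
Burn rate 6.4 mm/s meets the Class 4.1 criterion (Flammable Solid), so the magnesium fire-starter is Class 4.1.
Total Class 4.1: 1.77 kg + 1.72 kg + 1.77 kg = 5.26 kg.
5.26 kg > 5 kg (passenger aircraft limit, Class 4.1) — over the limit.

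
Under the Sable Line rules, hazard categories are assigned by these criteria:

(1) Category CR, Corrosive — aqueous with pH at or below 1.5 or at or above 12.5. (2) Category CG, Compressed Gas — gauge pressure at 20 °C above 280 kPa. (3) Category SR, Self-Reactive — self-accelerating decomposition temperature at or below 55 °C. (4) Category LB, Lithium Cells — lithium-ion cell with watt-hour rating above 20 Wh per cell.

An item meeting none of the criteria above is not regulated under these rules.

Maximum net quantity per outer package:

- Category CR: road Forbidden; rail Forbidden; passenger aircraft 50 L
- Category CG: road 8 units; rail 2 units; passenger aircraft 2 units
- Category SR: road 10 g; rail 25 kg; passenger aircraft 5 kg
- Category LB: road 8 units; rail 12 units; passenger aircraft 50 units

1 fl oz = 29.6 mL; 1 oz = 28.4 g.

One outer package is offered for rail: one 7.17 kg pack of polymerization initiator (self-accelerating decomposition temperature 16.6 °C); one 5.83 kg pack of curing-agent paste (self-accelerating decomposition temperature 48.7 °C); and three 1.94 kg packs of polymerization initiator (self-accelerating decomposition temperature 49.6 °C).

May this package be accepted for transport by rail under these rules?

Polymerization initiator: self-accelerating decomposition temperature 16.6 °C ≤ 55 °C → Category SR (Self-Reactive).
Self-accelerating decomposition temperature 48.7 °C meets the Category SR criterion (Self-Reactive), so the curing-agent paste is Category SR.
With self-accelerating decomposition temperature 49.6 °C (≤ 55 °C), the polymerization initiator falls in Category SR.
Category SR net quantity: 7.17 kg + 5.83 kg + (three 1.94 kg packs = 5.82 kg) = 18.82 kg.
18.82 kg is within the rail limit of 25 kg for Category SR.

Yes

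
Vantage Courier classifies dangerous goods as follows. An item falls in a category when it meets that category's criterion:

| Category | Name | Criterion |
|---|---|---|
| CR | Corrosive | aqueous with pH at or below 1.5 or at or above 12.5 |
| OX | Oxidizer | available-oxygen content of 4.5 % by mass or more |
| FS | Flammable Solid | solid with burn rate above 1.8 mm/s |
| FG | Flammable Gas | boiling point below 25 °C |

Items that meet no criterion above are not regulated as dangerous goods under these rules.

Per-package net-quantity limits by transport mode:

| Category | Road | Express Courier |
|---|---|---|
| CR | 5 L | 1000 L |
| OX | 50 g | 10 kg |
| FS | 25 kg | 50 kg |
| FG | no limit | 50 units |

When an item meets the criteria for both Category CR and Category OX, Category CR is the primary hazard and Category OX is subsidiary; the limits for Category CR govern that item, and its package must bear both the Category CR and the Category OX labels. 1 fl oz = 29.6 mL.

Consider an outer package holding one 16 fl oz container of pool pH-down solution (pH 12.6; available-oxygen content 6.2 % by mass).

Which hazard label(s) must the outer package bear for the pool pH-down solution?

With pH 12.6 (≥ 12.5), the pool pH-down solution falls in Category CR.
Available-oxygen content 6.2 % by mass meets the Category OX criterion (Oxidizer), so the pool pH-down solution is Category OX.
By the precedence rule Category CR is primary and Category OX is subsidiary, and that rule requires both labels on the package.

Category CR and OX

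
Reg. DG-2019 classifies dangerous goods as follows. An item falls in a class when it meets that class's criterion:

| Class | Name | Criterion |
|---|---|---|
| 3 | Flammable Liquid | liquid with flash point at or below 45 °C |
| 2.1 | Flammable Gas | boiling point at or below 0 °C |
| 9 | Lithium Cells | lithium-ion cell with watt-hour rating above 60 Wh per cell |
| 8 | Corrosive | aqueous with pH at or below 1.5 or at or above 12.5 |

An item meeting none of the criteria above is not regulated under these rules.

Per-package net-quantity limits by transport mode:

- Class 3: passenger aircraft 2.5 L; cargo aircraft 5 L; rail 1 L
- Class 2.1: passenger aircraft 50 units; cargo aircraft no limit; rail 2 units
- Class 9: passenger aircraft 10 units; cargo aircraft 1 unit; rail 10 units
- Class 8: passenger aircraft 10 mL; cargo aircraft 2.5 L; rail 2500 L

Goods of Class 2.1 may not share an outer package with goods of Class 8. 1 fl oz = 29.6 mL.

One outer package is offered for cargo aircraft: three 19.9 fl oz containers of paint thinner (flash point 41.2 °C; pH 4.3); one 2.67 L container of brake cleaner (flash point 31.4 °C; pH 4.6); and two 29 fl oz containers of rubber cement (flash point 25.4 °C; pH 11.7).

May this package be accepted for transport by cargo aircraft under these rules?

The paint thinner has flash point 41.2 °C, which is ≤ 45 °C, so it is Class 3 (Flammable Liquid).
With flash point 31.4 °C (≤ 45 °C), the brake cleaner falls in Class 3.
Rubber cement: flash point 25.4 °C ≤ 45 °C → Class 3 (Flammable Liquid).
Total Class 3: (three 19.9 fl oz containers = 1767.12 mL) + 2.67 L + (two 29 fl oz containers = 1716.8 mL) = 6153.92 mL.
That exceeds the Class 3 cargo aircraft limit of 5 L.

No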